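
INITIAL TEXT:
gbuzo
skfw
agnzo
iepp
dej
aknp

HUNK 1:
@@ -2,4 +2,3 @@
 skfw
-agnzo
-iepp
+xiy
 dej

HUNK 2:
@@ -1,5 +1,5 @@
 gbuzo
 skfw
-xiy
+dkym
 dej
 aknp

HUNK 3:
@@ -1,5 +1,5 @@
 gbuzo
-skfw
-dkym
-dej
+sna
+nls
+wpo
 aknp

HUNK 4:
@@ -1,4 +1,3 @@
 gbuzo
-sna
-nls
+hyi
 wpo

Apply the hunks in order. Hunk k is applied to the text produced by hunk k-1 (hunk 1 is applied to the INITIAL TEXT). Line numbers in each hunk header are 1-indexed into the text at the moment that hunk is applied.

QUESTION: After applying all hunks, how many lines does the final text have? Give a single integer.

Answer: 4

Derivation:
Hunk 1: at line 2 remove [agnzo,iepp] add [xiy] -> 5 lines: gbuzo skfw xiy dej aknp
Hunk 2: at line 1 remove [xiy] add [dkym] -> 5 lines: gbuzo skfw dkym dej aknp
Hunk 3: at line 1 remove [skfw,dkym,dej] add [sna,nls,wpo] -> 5 lines: gbuzo sna nls wpo aknp
Hunk 4: at line 1 remove [sna,nls] add [hyi] -> 4 lines: gbuzo hyi wpo aknp
Final line count: 4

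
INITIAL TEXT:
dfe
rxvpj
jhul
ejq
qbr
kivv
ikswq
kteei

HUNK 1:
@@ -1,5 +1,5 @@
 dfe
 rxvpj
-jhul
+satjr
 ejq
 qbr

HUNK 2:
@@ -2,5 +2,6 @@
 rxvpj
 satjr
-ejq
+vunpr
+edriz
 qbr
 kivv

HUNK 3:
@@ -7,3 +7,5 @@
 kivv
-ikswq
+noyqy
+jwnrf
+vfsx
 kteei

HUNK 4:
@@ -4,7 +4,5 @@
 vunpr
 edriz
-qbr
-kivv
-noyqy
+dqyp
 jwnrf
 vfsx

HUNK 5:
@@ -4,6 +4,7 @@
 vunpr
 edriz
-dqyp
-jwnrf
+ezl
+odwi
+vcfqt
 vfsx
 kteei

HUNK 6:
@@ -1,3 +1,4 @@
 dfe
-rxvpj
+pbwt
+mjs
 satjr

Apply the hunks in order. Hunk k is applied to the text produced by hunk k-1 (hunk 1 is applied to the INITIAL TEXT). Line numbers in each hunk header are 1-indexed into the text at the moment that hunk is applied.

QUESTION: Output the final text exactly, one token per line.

Hunk 1: at line 1 remove [jhul] add [satjr] -> 8 lines: dfe rxvpj satjr ejq qbr kivv ikswq kteei
Hunk 2: at line 2 remove [ejq] add [vunpr,edriz] -> 9 lines: dfe rxvpj satjr vunpr edriz qbr kivv ikswq kteei
Hunk 3: at line 7 remove [ikswq] add [noyqy,jwnrf,vfsx] -> 11 lines: dfe rxvpj satjr vunpr edriz qbr kivv noyqy jwnrf vfsx kteei
Hunk 4: at line 4 remove [qbr,kivv,noyqy] add [dqyp] -> 9 lines: dfe rxvpj satjr vunpr edriz dqyp jwnrf vfsx kteei
Hunk 5: at line 4 remove [dqyp,jwnrf] add [ezl,odwi,vcfqt] -> 10 lines: dfe rxvpj satjr vunpr edriz ezl odwi vcfqt vfsx kteei
Hunk 6: at line 1 remove [rxvpj] add [pbwt,mjs] -> 11 lines: dfe pbwt mjs satjr vunpr edriz ezl odwi vcfqt vfsx kteei

Answer: dfe
pbwt
mjs
satjr
vunpr
edriz
ezl
odwi
vcfqt
vfsx
kteei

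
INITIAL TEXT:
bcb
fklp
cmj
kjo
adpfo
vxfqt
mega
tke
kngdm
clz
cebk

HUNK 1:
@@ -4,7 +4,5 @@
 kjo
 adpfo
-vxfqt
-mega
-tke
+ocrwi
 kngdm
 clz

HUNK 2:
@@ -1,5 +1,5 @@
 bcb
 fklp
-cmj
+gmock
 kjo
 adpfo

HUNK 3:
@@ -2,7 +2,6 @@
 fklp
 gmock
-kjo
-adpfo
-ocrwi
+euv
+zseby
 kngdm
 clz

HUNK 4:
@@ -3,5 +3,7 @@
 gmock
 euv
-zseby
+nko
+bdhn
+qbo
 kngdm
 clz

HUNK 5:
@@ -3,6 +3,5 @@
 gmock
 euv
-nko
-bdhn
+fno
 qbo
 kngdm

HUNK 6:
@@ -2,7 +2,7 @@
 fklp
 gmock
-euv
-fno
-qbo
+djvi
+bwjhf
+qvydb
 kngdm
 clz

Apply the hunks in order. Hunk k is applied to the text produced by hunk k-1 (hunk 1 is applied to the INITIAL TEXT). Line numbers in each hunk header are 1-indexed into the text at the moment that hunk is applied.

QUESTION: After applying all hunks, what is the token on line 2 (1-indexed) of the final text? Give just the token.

Hunk 1: at line 4 remove [vxfqt,mega,tke] add [ocrwi] -> 9 lines: bcb fklp cmj kjo adpfo ocrwi kngdm clz cebk
Hunk 2: at line 1 remove [cmj] add [gmock] -> 9 lines: bcb fklp gmock kjo adpfo ocrwi kngdm clz cebk
Hunk 3: at line 2 remove [kjo,adpfo,ocrwi] add [euv,zseby] -> 8 lines: bcb fklp gmock euv zseby kngdm clz cebk
Hunk 4: at line 3 remove [zseby] add [nko,bdhn,qbo] -> 10 lines: bcb fklp gmock euv nko bdhn qbo kngdm clz cebk
Hunk 5: at line 3 remove [nko,bdhn] add [fno] -> 9 lines: bcb fklp gmock euv fno qbo kngdm clz cebk
Hunk 6: at line 2 remove [euv,fno,qbo] add [djvi,bwjhf,qvydb] -> 9 lines: bcb fklp gmock djvi bwjhf qvydb kngdm clz cebk
Final line 2: fklp

Answer: fklp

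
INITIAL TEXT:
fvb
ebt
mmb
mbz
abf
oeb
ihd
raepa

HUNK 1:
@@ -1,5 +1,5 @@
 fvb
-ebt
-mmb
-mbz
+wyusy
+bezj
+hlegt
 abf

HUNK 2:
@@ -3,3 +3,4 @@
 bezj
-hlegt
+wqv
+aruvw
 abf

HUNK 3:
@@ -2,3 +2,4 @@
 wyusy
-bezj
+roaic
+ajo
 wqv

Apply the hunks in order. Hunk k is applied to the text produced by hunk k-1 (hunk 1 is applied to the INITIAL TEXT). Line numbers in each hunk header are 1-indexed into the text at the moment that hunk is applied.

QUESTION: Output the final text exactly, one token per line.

Answer: fvb
wyusy
roaic
ajo
wqv
aruvw
abf
oeb
ihd
raepa

Derivation:
Hunk 1: at line 1 remove [ebt,mmb,mbz] add [wyusy,bezj,hlegt] -> 8 lines: fvb wyusy bezj hlegt abf oeb ihd raepa
Hunk 2: at line 3 remove [hlegt] add [wqv,aruvw] -> 9 lines: fvb wyusy bezj wqv aruvw abf oeb ihd raepa
Hunk 3: at line 2 remove [bezj] add [roaic,ajo] -> 10 lines: fvb wyusy roaic ajo wqv aruvw abf oeb ihd raepa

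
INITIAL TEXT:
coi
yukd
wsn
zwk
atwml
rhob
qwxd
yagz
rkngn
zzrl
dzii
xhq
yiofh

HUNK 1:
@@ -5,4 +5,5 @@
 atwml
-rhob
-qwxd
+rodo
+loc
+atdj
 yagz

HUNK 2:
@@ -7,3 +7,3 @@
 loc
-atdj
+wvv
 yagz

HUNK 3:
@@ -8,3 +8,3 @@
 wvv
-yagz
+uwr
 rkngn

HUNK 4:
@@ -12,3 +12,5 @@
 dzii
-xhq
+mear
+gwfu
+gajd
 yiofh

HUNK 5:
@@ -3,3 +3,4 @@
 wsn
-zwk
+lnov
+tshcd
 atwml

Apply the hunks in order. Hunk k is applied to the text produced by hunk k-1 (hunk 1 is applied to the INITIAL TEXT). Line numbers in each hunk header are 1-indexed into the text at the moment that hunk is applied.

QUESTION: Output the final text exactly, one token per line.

Answer: coi
yukd
wsn
lnov
tshcd
atwml
rodo
loc
wvv
uwr
rkngn
zzrl
dzii
mear
gwfu
gajd
yiofh

Derivation:
Hunk 1: at line 5 remove [rhob,qwxd] add [rodo,loc,atdj] -> 14 lines: coi yukd wsn zwk atwml rodo loc atdj yagz rkngn zzrl dzii xhq yiofh
Hunk 2: at line 7 remove [atdj] add [wvv] -> 14 lines: coi yukd wsn zwk atwml rodo loc wvv yagz rkngn zzrl dzii xhq yiofh
Hunk 3: at line 8 remove [yagz] add [uwr] -> 14 lines: coi yukd wsn zwk atwml rodo loc wvv uwr rkngn zzrl dzii xhq yiofh
Hunk 4: at line 12 remove [xhq] add [mear,gwfu,gajd] -> 16 lines: coi yukd wsn zwk atwml rodo loc wvv uwr rkngn zzrl dzii mear gwfu gajd yiofh
Hunk 5: at line 3 remove [zwk] add [lnov,tshcd] -> 17 lines: coi yukd wsn lnov tshcd atwml rodo loc wvv uwr rkngn zzrl dzii mear gwfu gajd yiofh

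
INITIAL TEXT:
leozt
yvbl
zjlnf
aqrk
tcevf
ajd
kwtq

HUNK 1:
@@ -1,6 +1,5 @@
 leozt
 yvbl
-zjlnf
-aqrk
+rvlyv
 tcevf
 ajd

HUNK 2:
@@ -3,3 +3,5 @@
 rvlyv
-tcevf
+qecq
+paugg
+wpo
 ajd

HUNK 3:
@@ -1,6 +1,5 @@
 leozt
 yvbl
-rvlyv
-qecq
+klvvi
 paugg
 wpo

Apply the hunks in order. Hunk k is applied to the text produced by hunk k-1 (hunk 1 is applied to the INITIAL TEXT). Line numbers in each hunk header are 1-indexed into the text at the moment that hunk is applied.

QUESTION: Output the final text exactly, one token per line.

Hunk 1: at line 1 remove [zjlnf,aqrk] add [rvlyv] -> 6 lines: leozt yvbl rvlyv tcevf ajd kwtq
Hunk 2: at line 3 remove [tcevf] add [qecq,paugg,wpo] -> 8 lines: leozt yvbl rvlyv qecq paugg wpo ajd kwtq
Hunk 3: at line 1 remove [rvlyv,qecq] add [klvvi] -> 7 lines: leozt yvbl klvvi paugg wpo ajd kwtq

Answer: leozt
yvbl
klvvi
paugg
wpo
ajd
kwtq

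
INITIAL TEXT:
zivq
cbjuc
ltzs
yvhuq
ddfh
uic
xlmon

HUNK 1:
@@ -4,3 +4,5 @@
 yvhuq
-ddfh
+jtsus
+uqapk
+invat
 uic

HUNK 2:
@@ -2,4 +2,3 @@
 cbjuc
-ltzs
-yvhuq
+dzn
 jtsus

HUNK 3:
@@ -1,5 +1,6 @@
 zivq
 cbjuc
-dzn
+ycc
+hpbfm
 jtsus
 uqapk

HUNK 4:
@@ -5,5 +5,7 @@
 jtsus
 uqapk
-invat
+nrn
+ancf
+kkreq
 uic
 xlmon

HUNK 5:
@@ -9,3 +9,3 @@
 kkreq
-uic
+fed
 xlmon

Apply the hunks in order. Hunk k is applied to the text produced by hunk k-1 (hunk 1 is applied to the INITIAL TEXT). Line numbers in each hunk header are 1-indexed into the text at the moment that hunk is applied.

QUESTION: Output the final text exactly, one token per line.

Answer: zivq
cbjuc
ycc
hpbfm
jtsus
uqapk
nrn
ancf
kkreq
fed
xlmon

Derivation:
Hunk 1: at line 4 remove [ddfh] add [jtsus,uqapk,invat] -> 9 lines: zivq cbjuc ltzs yvhuq jtsus uqapk invat uic xlmon
Hunk 2: at line 2 remove [ltzs,yvhuq] add [dzn] -> 8 lines: zivq cbjuc dzn jtsus uqapk invat uic xlmon
Hunk 3: at line 1 remove [dzn] add [ycc,hpbfm] -> 9 lines: zivq cbjuc ycc hpbfm jtsus uqapk invat uic xlmon
Hunk 4: at line 5 remove [invat] add [nrn,ancf,kkreq] -> 11 lines: zivq cbjuc ycc hpbfm jtsus uqapk nrn ancf kkreq uic xlmon
Hunk 5: at line 9 remove [uic] add [fed] -> 11 lines: zivq cbjuc ycc hpbfm jtsus uqapk nrn ancf kkreq fed xlmon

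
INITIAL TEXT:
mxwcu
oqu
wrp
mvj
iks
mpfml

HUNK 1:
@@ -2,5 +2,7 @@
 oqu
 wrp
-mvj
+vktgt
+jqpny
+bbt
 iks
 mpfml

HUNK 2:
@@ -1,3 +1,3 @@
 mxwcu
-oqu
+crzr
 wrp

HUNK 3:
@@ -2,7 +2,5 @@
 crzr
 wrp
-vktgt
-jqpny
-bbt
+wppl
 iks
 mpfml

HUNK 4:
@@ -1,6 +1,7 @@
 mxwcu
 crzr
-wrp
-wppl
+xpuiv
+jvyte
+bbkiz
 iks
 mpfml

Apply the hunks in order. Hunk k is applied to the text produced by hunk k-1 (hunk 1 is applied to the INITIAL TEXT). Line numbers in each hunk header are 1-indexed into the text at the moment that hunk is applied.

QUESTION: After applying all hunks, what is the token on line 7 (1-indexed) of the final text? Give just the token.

Answer: mpfml

Derivation:
Hunk 1: at line 2 remove [mvj] add [vktgt,jqpny,bbt] -> 8 lines: mxwcu oqu wrp vktgt jqpny bbt iks mpfml
Hunk 2: at line 1 remove [oqu] add [crzr] -> 8 lines: mxwcu crzr wrp vktgt jqpny bbt iks mpfml
Hunk 3: at line 2 remove [vktgt,jqpny,bbt] add [wppl] -> 6 lines: mxwcu crzr wrp wppl iks mpfml
Hunk 4: at line 1 remove [wrp,wppl] add [xpuiv,jvyte,bbkiz] -> 7 lines: mxwcu crzr xpuiv jvyte bbkiz iks mpfml
Final line 7: mpfml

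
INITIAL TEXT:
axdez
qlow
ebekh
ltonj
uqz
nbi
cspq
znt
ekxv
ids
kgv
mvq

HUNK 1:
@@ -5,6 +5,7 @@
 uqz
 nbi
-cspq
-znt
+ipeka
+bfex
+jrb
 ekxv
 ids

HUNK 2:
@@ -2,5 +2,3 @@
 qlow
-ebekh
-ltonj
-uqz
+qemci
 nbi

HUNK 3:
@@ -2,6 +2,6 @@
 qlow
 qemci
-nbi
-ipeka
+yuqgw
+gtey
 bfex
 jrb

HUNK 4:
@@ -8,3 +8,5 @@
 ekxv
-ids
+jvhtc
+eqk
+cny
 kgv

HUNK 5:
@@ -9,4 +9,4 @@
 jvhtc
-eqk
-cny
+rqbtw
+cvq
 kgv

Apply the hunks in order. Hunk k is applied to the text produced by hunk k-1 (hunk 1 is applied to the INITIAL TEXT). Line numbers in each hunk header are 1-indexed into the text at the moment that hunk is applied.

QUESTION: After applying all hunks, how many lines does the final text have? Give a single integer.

Hunk 1: at line 5 remove [cspq,znt] add [ipeka,bfex,jrb] -> 13 lines: axdez qlow ebekh ltonj uqz nbi ipeka bfex jrb ekxv ids kgv mvq
Hunk 2: at line 2 remove [ebekh,ltonj,uqz] add [qemci] -> 11 lines: axdez qlow qemci nbi ipeka bfex jrb ekxv ids kgv mvq
Hunk 3: at line 2 remove [nbi,ipeka] add [yuqgw,gtey] -> 11 lines: axdez qlow qemci yuqgw gtey bfex jrb ekxv ids kgv mvq
Hunk 4: at line 8 remove [ids] add [jvhtc,eqk,cny] -> 13 lines: axdez qlow qemci yuqgw gtey bfex jrb ekxv jvhtc eqk cny kgv mvq
Hunk 5: at line 9 remove [eqk,cny] add [rqbtw,cvq] -> 13 lines: axdez qlow qemci yuqgw gtey bfex jrb ekxv jvhtc rqbtw cvq kgv mvq
Final line count: 13

Answer: 13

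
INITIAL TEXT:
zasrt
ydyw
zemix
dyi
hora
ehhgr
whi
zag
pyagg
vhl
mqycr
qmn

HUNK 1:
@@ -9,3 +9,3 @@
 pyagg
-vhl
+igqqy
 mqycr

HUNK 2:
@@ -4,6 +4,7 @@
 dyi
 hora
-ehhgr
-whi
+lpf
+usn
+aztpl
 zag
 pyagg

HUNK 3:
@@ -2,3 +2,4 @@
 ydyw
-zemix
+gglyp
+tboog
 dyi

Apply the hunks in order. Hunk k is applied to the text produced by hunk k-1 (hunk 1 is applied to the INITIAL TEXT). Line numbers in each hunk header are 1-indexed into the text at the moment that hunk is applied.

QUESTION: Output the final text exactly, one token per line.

Answer: zasrt
ydyw
gglyp
tboog
dyi
hora
lpf
usn
aztpl
zag
pyagg
igqqy
mqycr
qmn

Derivation:
Hunk 1: at line 9 remove [vhl] add [igqqy] -> 12 lines: zasrt ydyw zemix dyi hora ehhgr whi zag pyagg igqqy mqycr qmn
Hunk 2: at line 4 remove [ehhgr,whi] add [lpf,usn,aztpl] -> 13 lines: zasrt ydyw zemix dyi hora lpf usn aztpl zag pyagg igqqy mqycr qmn
Hunk 3: at line 2 remove [zemix] add [gglyp,tboog] -> 14 lines: zasrt ydyw gglyp tboog dyi hora lpf usn aztpl zag pyagg igqqy mqycr qmn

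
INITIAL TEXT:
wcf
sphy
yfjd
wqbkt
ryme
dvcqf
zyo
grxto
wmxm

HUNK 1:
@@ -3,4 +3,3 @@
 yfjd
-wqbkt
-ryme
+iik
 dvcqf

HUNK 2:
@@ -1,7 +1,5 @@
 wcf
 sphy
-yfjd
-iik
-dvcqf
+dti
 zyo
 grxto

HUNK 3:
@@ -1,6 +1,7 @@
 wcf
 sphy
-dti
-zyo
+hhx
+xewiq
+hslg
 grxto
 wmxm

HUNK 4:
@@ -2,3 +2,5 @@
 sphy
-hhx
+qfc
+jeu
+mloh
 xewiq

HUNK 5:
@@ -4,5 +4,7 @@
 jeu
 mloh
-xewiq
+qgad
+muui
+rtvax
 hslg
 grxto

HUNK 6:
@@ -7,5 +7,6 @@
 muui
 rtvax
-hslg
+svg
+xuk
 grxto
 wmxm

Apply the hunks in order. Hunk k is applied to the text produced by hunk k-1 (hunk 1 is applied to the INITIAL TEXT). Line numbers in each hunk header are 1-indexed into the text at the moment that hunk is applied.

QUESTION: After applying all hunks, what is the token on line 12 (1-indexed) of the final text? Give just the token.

Answer: wmxm

Derivation:
Hunk 1: at line 3 remove [wqbkt,ryme] add [iik] -> 8 lines: wcf sphy yfjd iik dvcqf zyo grxto wmxm
Hunk 2: at line 1 remove [yfjd,iik,dvcqf] add [dti] -> 6 lines: wcf sphy dti zyo grxto wmxm
Hunk 3: at line 1 remove [dti,zyo] add [hhx,xewiq,hslg] -> 7 lines: wcf sphy hhx xewiq hslg grxto wmxm
Hunk 4: at line 2 remove [hhx] add [qfc,jeu,mloh] -> 9 lines: wcf sphy qfc jeu mloh xewiq hslg grxto wmxm
Hunk 5: at line 4 remove [xewiq] add [qgad,muui,rtvax] -> 11 lines: wcf sphy qfc jeu mloh qgad muui rtvax hslg grxto wmxm
Hunk 6: at line 7 remove [hslg] add [svg,xuk] -> 12 lines: wcf sphy qfc jeu mloh qgad muui rtvax svg xuk grxto wmxm
Final line 12: wmxm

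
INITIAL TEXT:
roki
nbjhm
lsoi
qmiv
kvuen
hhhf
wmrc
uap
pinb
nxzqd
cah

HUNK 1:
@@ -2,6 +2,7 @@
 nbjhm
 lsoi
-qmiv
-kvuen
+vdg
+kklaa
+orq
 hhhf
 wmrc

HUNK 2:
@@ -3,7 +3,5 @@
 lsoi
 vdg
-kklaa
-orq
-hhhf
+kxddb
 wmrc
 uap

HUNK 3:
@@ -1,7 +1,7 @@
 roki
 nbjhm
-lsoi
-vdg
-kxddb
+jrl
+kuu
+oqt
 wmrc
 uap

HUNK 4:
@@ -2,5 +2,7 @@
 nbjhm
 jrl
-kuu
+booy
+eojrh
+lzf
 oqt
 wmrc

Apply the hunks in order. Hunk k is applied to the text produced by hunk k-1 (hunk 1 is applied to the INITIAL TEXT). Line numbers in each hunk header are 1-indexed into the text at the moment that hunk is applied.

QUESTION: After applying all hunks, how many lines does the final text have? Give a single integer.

Hunk 1: at line 2 remove [qmiv,kvuen] add [vdg,kklaa,orq] -> 12 lines: roki nbjhm lsoi vdg kklaa orq hhhf wmrc uap pinb nxzqd cah
Hunk 2: at line 3 remove [kklaa,orq,hhhf] add [kxddb] -> 10 lines: roki nbjhm lsoi vdg kxddb wmrc uap pinb nxzqd cah
Hunk 3: at line 1 remove [lsoi,vdg,kxddb] add [jrl,kuu,oqt] -> 10 lines: roki nbjhm jrl kuu oqt wmrc uap pinb nxzqd cah
Hunk 4: at line 2 remove [kuu] add [booy,eojrh,lzf] -> 12 lines: roki nbjhm jrl booy eojrh lzf oqt wmrc uap pinb nxzqd cah
Final line count: 12

Answer: 12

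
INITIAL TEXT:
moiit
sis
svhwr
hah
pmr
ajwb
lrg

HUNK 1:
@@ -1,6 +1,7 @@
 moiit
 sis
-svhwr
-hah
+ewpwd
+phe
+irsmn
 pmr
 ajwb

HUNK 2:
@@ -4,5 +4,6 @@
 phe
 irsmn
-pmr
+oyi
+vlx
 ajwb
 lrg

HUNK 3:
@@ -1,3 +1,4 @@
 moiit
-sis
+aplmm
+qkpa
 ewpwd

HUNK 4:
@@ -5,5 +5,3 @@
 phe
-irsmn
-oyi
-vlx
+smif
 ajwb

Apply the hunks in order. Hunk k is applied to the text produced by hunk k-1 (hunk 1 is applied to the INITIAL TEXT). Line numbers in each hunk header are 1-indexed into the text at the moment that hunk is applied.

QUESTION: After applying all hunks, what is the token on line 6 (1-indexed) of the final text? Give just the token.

Hunk 1: at line 1 remove [svhwr,hah] add [ewpwd,phe,irsmn] -> 8 lines: moiit sis ewpwd phe irsmn pmr ajwb lrg
Hunk 2: at line 4 remove [pmr] add [oyi,vlx] -> 9 lines: moiit sis ewpwd phe irsmn oyi vlx ajwb lrg
Hunk 3: at line 1 remove [sis] add [aplmm,qkpa] -> 10 lines: moiit aplmm qkpa ewpwd phe irsmn oyi vlx ajwb lrg
Hunk 4: at line 5 remove [irsmn,oyi,vlx] add [smif] -> 8 lines: moiit aplmm qkpa ewpwd phe smif ajwb lrg
Final line 6: smif

Answer: smif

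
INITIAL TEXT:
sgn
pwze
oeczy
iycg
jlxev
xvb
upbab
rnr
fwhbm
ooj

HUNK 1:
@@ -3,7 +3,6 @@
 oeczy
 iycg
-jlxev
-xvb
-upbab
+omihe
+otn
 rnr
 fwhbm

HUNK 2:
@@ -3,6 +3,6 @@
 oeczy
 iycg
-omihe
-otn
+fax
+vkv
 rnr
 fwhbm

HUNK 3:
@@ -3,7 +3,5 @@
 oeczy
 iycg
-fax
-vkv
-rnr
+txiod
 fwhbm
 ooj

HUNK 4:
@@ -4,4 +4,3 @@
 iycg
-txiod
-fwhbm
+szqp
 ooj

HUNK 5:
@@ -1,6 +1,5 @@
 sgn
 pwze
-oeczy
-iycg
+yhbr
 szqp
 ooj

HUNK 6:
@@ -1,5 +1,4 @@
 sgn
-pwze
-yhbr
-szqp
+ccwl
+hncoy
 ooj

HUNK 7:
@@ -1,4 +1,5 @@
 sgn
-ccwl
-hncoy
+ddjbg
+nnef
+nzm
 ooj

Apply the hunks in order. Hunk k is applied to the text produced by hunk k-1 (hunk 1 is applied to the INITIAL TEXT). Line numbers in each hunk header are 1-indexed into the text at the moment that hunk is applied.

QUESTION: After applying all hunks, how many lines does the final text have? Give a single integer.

Hunk 1: at line 3 remove [jlxev,xvb,upbab] add [omihe,otn] -> 9 lines: sgn pwze oeczy iycg omihe otn rnr fwhbm ooj
Hunk 2: at line 3 remove [omihe,otn] add [fax,vkv] -> 9 lines: sgn pwze oeczy iycg fax vkv rnr fwhbm ooj
Hunk 3: at line 3 remove [fax,vkv,rnr] add [txiod] -> 7 lines: sgn pwze oeczy iycg txiod fwhbm ooj
Hunk 4: at line 4 remove [txiod,fwhbm] add [szqp] -> 6 lines: sgn pwze oeczy iycg szqp ooj
Hunk 5: at line 1 remove [oeczy,iycg] add [yhbr] -> 5 lines: sgn pwze yhbr szqp ooj
Hunk 6: at line 1 remove [pwze,yhbr,szqp] add [ccwl,hncoy] -> 4 lines: sgn ccwl hncoy ooj
Hunk 7: at line 1 remove [ccwl,hncoy] add [ddjbg,nnef,nzm] -> 5 lines: sgn ddjbg nnef nzm ooj
Final line count: 5

Answer: 5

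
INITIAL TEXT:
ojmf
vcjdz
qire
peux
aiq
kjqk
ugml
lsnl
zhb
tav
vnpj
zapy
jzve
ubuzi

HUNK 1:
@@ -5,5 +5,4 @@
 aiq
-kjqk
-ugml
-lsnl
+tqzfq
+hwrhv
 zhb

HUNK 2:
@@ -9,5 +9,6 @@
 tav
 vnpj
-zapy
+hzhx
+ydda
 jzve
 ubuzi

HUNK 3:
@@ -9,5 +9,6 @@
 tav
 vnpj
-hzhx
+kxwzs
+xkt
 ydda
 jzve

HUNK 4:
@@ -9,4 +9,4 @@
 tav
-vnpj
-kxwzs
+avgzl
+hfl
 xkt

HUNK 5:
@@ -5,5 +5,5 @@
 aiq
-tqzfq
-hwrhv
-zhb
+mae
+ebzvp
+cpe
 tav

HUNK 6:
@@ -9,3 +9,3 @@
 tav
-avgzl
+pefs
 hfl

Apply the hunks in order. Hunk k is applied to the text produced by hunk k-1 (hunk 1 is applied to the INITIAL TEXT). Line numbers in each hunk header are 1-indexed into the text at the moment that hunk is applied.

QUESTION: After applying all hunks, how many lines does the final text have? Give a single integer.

Answer: 15

Derivation:
Hunk 1: at line 5 remove [kjqk,ugml,lsnl] add [tqzfq,hwrhv] -> 13 lines: ojmf vcjdz qire peux aiq tqzfq hwrhv zhb tav vnpj zapy jzve ubuzi
Hunk 2: at line 9 remove [zapy] add [hzhx,ydda] -> 14 lines: ojmf vcjdz qire peux aiq tqzfq hwrhv zhb tav vnpj hzhx ydda jzve ubuzi
Hunk 3: at line 9 remove [hzhx] add [kxwzs,xkt] -> 15 lines: ojmf vcjdz qire peux aiq tqzfq hwrhv zhb tav vnpj kxwzs xkt ydda jzve ubuzi
Hunk 4: at line 9 remove [vnpj,kxwzs] add [avgzl,hfl] -> 15 lines: ojmf vcjdz qire peux aiq tqzfq hwrhv zhb tav avgzl hfl xkt ydda jzve ubuzi
Hunk 5: at line 5 remove [tqzfq,hwrhv,zhb] add [mae,ebzvp,cpe] -> 15 lines: ojmf vcjdz qire peux aiq mae ebzvp cpe tav avgzl hfl xkt ydda jzve ubuzi
Hunk 6: at line 9 remove [avgzl] add [pefs] -> 15 lines: ojmf vcjdz qire peux aiq mae ebzvp cpe tav pefs hfl xkt ydda jzve ubuzi
Final line count: 15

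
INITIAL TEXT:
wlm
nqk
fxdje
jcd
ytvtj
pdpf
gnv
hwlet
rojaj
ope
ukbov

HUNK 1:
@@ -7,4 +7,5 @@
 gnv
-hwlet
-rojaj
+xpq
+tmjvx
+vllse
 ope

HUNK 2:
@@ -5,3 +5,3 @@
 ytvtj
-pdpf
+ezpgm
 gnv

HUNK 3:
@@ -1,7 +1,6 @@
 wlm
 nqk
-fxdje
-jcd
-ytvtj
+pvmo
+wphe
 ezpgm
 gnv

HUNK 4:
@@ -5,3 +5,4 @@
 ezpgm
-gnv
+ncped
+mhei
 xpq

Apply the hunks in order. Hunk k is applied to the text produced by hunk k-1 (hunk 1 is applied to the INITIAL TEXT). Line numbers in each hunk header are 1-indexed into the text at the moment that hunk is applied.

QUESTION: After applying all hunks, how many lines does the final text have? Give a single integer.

Answer: 12

Derivation:
Hunk 1: at line 7 remove [hwlet,rojaj] add [xpq,tmjvx,vllse] -> 12 lines: wlm nqk fxdje jcd ytvtj pdpf gnv xpq tmjvx vllse ope ukbov
Hunk 2: at line 5 remove [pdpf] add [ezpgm] -> 12 lines: wlm nqk fxdje jcd ytvtj ezpgm gnv xpq tmjvx vllse ope ukbov
Hunk 3: at line 1 remove [fxdje,jcd,ytvtj] add [pvmo,wphe] -> 11 lines: wlm nqk pvmo wphe ezpgm gnv xpq tmjvx vllse ope ukbov
Hunk 4: at line 5 remove [gnv] add [ncped,mhei] -> 12 lines: wlm nqk pvmo wphe ezpgm ncped mhei xpq tmjvx vllse ope ukbov
Final line count: 12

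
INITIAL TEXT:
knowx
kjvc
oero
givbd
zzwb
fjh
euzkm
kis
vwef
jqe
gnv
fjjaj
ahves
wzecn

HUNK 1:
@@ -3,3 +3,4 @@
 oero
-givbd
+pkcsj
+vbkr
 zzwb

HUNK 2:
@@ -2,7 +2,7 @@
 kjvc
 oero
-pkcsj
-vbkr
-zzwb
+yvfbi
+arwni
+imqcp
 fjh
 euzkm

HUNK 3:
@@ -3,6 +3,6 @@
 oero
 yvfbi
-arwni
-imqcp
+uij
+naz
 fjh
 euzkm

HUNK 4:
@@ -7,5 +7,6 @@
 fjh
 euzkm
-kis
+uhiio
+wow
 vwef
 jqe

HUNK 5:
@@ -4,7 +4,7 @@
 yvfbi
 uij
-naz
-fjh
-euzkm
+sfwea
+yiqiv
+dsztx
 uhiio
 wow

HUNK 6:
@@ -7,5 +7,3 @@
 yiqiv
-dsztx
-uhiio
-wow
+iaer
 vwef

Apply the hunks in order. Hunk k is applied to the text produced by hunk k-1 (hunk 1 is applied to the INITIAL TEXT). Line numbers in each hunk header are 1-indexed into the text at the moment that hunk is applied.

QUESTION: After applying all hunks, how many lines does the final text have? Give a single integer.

Answer: 14

Derivation:
Hunk 1: at line 3 remove [givbd] add [pkcsj,vbkr] -> 15 lines: knowx kjvc oero pkcsj vbkr zzwb fjh euzkm kis vwef jqe gnv fjjaj ahves wzecn
Hunk 2: at line 2 remove [pkcsj,vbkr,zzwb] add [yvfbi,arwni,imqcp] -> 15 lines: knowx kjvc oero yvfbi arwni imqcp fjh euzkm kis vwef jqe gnv fjjaj ahves wzecn
Hunk 3: at line 3 remove [arwni,imqcp] add [uij,naz] -> 15 lines: knowx kjvc oero yvfbi uij naz fjh euzkm kis vwef jqe gnv fjjaj ahves wzecn
Hunk 4: at line 7 remove [kis] add [uhiio,wow] -> 16 lines: knowx kjvc oero yvfbi uij naz fjh euzkm uhiio wow vwef jqe gnv fjjaj ahves wzecn
Hunk 5: at line 4 remove [naz,fjh,euzkm] add [sfwea,yiqiv,dsztx] -> 16 lines: knowx kjvc oero yvfbi uij sfwea yiqiv dsztx uhiio wow vwef jqe gnv fjjaj ahves wzecn
Hunk 6: at line 7 remove [dsztx,uhiio,wow] add [iaer] -> 14 lines: knowx kjvc oero yvfbi uij sfwea yiqiv iaer vwef jqe gnv fjjaj ahves wzecn
Final line count: 14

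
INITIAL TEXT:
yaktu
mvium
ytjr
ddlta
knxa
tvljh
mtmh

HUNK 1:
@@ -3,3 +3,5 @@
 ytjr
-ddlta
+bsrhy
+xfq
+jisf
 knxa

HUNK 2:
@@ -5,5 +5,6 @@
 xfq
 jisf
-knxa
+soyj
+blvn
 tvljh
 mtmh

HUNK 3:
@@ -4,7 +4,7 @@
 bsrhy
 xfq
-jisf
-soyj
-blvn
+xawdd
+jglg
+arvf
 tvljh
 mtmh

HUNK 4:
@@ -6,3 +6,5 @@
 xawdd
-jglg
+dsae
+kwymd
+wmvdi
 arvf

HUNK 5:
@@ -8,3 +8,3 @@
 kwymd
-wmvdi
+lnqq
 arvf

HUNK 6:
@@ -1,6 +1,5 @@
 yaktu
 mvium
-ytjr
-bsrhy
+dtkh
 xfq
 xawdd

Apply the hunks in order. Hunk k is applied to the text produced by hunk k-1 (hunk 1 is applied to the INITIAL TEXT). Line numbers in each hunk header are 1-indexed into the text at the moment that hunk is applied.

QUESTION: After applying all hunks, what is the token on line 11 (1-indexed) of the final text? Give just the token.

Hunk 1: at line 3 remove [ddlta] add [bsrhy,xfq,jisf] -> 9 lines: yaktu mvium ytjr bsrhy xfq jisf knxa tvljh mtmh
Hunk 2: at line 5 remove [knxa] add [soyj,blvn] -> 10 lines: yaktu mvium ytjr bsrhy xfq jisf soyj blvn tvljh mtmh
Hunk 3: at line 4 remove [jisf,soyj,blvn] add [xawdd,jglg,arvf] -> 10 lines: yaktu mvium ytjr bsrhy xfq xawdd jglg arvf tvljh mtmh
Hunk 4: at line 6 remove [jglg] add [dsae,kwymd,wmvdi] -> 12 lines: yaktu mvium ytjr bsrhy xfq xawdd dsae kwymd wmvdi arvf tvljh mtmh
Hunk 5: at line 8 remove [wmvdi] add [lnqq] -> 12 lines: yaktu mvium ytjr bsrhy xfq xawdd dsae kwymd lnqq arvf tvljh mtmh
Hunk 6: at line 1 remove [ytjr,bsrhy] add [dtkh] -> 11 lines: yaktu mvium dtkh xfq xawdd dsae kwymd lnqq arvf tvljh mtmh
Final line 11: mtmh

Answer: mtmh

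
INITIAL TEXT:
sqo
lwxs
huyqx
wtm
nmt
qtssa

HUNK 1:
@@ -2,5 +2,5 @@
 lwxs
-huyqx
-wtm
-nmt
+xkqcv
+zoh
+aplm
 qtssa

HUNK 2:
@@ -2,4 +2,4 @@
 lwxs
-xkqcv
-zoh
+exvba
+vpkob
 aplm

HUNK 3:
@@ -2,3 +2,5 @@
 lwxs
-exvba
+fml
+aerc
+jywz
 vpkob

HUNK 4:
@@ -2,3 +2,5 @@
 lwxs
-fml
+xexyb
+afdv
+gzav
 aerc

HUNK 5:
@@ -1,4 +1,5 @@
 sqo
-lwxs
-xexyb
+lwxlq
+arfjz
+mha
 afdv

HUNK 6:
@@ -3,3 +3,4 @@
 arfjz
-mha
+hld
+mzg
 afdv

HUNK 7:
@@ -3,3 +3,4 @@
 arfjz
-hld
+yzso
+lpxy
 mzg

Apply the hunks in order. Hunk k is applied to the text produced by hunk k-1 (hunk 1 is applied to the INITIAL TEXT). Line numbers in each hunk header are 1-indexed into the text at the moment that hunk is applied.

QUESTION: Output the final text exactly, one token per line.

Hunk 1: at line 2 remove [huyqx,wtm,nmt] add [xkqcv,zoh,aplm] -> 6 lines: sqo lwxs xkqcv zoh aplm qtssa
Hunk 2: at line 2 remove [xkqcv,zoh] add [exvba,vpkob] -> 6 lines: sqo lwxs exvba vpkob aplm qtssa
Hunk 3: at line 2 remove [exvba] add [fml,aerc,jywz] -> 8 lines: sqo lwxs fml aerc jywz vpkob aplm qtssa
Hunk 4: at line 2 remove [fml] add [xexyb,afdv,gzav] -> 10 lines: sqo lwxs xexyb afdv gzav aerc jywz vpkob aplm qtssa
Hunk 5: at line 1 remove [lwxs,xexyb] add [lwxlq,arfjz,mha] -> 11 lines: sqo lwxlq arfjz mha afdv gzav aerc jywz vpkob aplm qtssa
Hunk 6: at line 3 remove [mha] add [hld,mzg] -> 12 lines: sqo lwxlq arfjz hld mzg afdv gzav aerc jywz vpkob aplm qtssa
Hunk 7: at line 3 remove [hld] add [yzso,lpxy] -> 13 lines: sqo lwxlq arfjz yzso lpxy mzg afdv gzav aerc jywz vpkob aplm qtssa

Answer: sqo
lwxlq
arfjz
yzso
lpxy
mzg
afdv
gzav
aerc
jywz
vpkob
aplm
qtssa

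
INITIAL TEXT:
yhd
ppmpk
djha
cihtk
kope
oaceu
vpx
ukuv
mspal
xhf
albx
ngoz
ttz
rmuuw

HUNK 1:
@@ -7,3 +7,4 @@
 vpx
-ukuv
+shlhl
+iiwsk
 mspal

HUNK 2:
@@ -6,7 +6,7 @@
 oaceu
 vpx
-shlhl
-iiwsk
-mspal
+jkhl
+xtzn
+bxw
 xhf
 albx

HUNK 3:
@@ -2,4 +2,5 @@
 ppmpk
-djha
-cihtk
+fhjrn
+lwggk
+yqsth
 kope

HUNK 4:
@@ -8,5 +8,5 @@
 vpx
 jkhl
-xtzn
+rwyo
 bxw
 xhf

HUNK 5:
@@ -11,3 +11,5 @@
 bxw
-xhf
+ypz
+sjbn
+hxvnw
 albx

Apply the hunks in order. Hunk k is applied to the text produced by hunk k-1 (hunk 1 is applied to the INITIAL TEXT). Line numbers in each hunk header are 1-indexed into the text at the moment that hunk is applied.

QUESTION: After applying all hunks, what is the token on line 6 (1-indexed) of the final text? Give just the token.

Answer: kope

Derivation:
Hunk 1: at line 7 remove [ukuv] add [shlhl,iiwsk] -> 15 lines: yhd ppmpk djha cihtk kope oaceu vpx shlhl iiwsk mspal xhf albx ngoz ttz rmuuw
Hunk 2: at line 6 remove [shlhl,iiwsk,mspal] add [jkhl,xtzn,bxw] -> 15 lines: yhd ppmpk djha cihtk kope oaceu vpx jkhl xtzn bxw xhf albx ngoz ttz rmuuw
Hunk 3: at line 2 remove [djha,cihtk] add [fhjrn,lwggk,yqsth] -> 16 lines: yhd ppmpk fhjrn lwggk yqsth kope oaceu vpx jkhl xtzn bxw xhf albx ngoz ttz rmuuw
Hunk 4: at line 8 remove [xtzn] add [rwyo] -> 16 lines: yhd ppmpk fhjrn lwggk yqsth kope oaceu vpx jkhl rwyo bxw xhf albx ngoz ttz rmuuw
Hunk 5: at line 11 remove [xhf] add [ypz,sjbn,hxvnw] -> 18 lines: yhd ppmpk fhjrn lwggk yqsth kope oaceu vpx jkhl rwyo bxw ypz sjbn hxvnw albx ngoz ttz rmuuw
Final line 6: kope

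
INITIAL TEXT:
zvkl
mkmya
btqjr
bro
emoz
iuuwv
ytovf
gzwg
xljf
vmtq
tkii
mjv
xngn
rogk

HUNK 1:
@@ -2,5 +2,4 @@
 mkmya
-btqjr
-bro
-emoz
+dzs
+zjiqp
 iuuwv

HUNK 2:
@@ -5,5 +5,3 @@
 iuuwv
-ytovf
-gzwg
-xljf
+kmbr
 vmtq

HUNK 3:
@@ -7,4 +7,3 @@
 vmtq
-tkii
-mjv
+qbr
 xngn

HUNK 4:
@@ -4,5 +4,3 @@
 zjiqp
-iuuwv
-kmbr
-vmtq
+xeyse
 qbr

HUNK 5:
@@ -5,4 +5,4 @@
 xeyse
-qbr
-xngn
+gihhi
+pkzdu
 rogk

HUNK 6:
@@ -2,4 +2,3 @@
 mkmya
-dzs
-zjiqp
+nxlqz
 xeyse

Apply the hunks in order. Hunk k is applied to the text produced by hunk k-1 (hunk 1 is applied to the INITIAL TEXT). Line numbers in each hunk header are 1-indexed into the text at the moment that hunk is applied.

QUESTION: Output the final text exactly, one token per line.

Hunk 1: at line 2 remove [btqjr,bro,emoz] add [dzs,zjiqp] -> 13 lines: zvkl mkmya dzs zjiqp iuuwv ytovf gzwg xljf vmtq tkii mjv xngn rogk
Hunk 2: at line 5 remove [ytovf,gzwg,xljf] add [kmbr] -> 11 lines: zvkl mkmya dzs zjiqp iuuwv kmbr vmtq tkii mjv xngn rogk
Hunk 3: at line 7 remove [tkii,mjv] add [qbr] -> 10 lines: zvkl mkmya dzs zjiqp iuuwv kmbr vmtq qbr xngn rogk
Hunk 4: at line 4 remove [iuuwv,kmbr,vmtq] add [xeyse] -> 8 lines: zvkl mkmya dzs zjiqp xeyse qbr xngn rogk
Hunk 5: at line 5 remove [qbr,xngn] add [gihhi,pkzdu] -> 8 lines: zvkl mkmya dzs zjiqp xeyse gihhi pkzdu rogk
Hunk 6: at line 2 remove [dzs,zjiqp] add [nxlqz] -> 7 lines: zvkl mkmya nxlqz xeyse gihhi pkzdu rogk

Answer: zvkl
mkmya
nxlqz
xeyse
gihhi
pkzdu
rogk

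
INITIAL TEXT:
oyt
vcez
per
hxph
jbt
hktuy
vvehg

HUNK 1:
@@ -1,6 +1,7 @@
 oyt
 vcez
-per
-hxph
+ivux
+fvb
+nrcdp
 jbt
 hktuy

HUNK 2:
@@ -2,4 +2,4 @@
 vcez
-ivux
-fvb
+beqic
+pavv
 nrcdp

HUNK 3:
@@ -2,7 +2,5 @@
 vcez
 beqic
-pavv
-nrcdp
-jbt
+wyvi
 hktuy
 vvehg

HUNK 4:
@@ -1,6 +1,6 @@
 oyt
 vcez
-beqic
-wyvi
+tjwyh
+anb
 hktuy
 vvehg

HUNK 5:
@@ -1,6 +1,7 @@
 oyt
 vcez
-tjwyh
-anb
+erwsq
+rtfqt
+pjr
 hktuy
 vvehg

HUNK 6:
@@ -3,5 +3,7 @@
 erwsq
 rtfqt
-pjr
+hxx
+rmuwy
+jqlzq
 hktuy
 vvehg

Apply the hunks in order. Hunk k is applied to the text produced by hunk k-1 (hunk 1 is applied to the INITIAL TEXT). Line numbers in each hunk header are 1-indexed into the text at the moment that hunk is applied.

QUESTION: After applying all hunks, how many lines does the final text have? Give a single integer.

Answer: 9

Derivation:
Hunk 1: at line 1 remove [per,hxph] add [ivux,fvb,nrcdp] -> 8 lines: oyt vcez ivux fvb nrcdp jbt hktuy vvehg
Hunk 2: at line 2 remove [ivux,fvb] add [beqic,pavv] -> 8 lines: oyt vcez beqic pavv nrcdp jbt hktuy vvehg
Hunk 3: at line 2 remove [pavv,nrcdp,jbt] add [wyvi] -> 6 lines: oyt vcez beqic wyvi hktuy vvehg
Hunk 4: at line 1 remove [beqic,wyvi] add [tjwyh,anb] -> 6 lines: oyt vcez tjwyh anb hktuy vvehg
Hunk 5: at line 1 remove [tjwyh,anb] add [erwsq,rtfqt,pjr] -> 7 lines: oyt vcez erwsq rtfqt pjr hktuy vvehg
Hunk 6: at line 3 remove [pjr] add [hxx,rmuwy,jqlzq] -> 9 lines: oyt vcez erwsq rtfqt hxx rmuwy jqlzq hktuy vvehg
Final line count: 9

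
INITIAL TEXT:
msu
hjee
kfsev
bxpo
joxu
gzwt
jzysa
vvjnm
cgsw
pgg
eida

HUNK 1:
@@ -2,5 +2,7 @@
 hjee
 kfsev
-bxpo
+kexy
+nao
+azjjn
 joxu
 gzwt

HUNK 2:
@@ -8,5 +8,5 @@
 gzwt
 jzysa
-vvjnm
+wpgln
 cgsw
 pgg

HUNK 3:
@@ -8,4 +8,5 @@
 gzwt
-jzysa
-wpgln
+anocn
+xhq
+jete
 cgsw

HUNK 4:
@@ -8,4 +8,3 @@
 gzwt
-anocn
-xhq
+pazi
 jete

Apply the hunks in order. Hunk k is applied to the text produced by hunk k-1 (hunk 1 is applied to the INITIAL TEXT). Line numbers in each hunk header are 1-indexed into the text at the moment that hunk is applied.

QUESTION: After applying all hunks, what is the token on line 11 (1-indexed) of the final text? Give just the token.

Answer: cgsw

Derivation:
Hunk 1: at line 2 remove [bxpo] add [kexy,nao,azjjn] -> 13 lines: msu hjee kfsev kexy nao azjjn joxu gzwt jzysa vvjnm cgsw pgg eida
Hunk 2: at line 8 remove [vvjnm] add [wpgln] -> 13 lines: msu hjee kfsev kexy nao azjjn joxu gzwt jzysa wpgln cgsw pgg eida
Hunk 3: at line 8 remove [jzysa,wpgln] add [anocn,xhq,jete] -> 14 lines: msu hjee kfsev kexy nao azjjn joxu gzwt anocn xhq jete cgsw pgg eida
Hunk 4: at line 8 remove [anocn,xhq] add [pazi] -> 13 lines: msu hjee kfsev kexy nao azjjn joxu gzwt pazi jete cgsw pgg eida
Final line 11: cgsw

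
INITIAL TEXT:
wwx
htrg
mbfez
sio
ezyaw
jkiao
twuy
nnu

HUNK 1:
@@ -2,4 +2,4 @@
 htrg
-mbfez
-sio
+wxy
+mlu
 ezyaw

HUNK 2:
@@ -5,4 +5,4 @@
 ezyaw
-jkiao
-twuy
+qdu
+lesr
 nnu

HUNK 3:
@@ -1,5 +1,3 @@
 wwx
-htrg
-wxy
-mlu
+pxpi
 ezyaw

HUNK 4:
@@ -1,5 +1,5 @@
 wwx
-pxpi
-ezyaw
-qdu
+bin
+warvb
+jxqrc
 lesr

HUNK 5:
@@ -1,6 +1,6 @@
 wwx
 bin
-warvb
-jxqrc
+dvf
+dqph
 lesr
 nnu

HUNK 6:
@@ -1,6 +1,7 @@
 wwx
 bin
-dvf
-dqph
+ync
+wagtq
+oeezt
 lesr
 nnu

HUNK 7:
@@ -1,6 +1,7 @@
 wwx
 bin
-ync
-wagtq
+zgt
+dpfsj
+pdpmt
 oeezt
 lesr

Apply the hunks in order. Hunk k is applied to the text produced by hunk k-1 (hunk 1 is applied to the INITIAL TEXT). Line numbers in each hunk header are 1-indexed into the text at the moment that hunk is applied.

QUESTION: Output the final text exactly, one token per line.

Answer: wwx
bin
zgt
dpfsj
pdpmt
oeezt
lesr
nnu

Derivation:
Hunk 1: at line 2 remove [mbfez,sio] add [wxy,mlu] -> 8 lines: wwx htrg wxy mlu ezyaw jkiao twuy nnu
Hunk 2: at line 5 remove [jkiao,twuy] add [qdu,lesr] -> 8 lines: wwx htrg wxy mlu ezyaw qdu lesr nnu
Hunk 3: at line 1 remove [htrg,wxy,mlu] add [pxpi] -> 6 lines: wwx pxpi ezyaw qdu lesr nnu
Hunk 4: at line 1 remove [pxpi,ezyaw,qdu] add [bin,warvb,jxqrc] -> 6 lines: wwx bin warvb jxqrc lesr nnu
Hunk 5: at line 1 remove [warvb,jxqrc] add [dvf,dqph] -> 6 lines: wwx bin dvf dqph lesr nnu
Hunk 6: at line 1 remove [dvf,dqph] add [ync,wagtq,oeezt] -> 7 lines: wwx bin ync wagtq oeezt lesr nnu
Hunk 7: at line 1 remove [ync,wagtq] add [zgt,dpfsj,pdpmt] -> 8 lines: wwx bin zgt dpfsj pdpmt oeezt lesr nnu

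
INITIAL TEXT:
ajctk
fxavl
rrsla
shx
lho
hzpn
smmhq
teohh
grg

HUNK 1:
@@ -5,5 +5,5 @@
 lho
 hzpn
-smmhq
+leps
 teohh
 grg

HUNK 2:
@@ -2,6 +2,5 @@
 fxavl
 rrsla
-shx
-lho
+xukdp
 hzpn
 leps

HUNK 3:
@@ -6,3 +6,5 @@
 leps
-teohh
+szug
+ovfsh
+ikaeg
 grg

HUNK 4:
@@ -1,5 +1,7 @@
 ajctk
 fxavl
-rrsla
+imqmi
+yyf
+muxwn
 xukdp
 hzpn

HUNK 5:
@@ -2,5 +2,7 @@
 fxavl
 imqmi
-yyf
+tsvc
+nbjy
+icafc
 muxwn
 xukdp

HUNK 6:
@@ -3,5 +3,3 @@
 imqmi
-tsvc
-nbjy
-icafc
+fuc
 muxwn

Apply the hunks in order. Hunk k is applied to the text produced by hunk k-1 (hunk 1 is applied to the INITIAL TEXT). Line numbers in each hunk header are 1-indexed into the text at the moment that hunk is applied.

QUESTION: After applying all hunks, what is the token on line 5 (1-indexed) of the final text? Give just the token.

Answer: muxwn

Derivation:
Hunk 1: at line 5 remove [smmhq] add [leps] -> 9 lines: ajctk fxavl rrsla shx lho hzpn leps teohh grg
Hunk 2: at line 2 remove [shx,lho] add [xukdp] -> 8 lines: ajctk fxavl rrsla xukdp hzpn leps teohh grg
Hunk 3: at line 6 remove [teohh] add [szug,ovfsh,ikaeg] -> 10 lines: ajctk fxavl rrsla xukdp hzpn leps szug ovfsh ikaeg grg
Hunk 4: at line 1 remove [rrsla] add [imqmi,yyf,muxwn] -> 12 lines: ajctk fxavl imqmi yyf muxwn xukdp hzpn leps szug ovfsh ikaeg grg
Hunk 5: at line 2 remove [yyf] add [tsvc,nbjy,icafc] -> 14 lines: ajctk fxavl imqmi tsvc nbjy icafc muxwn xukdp hzpn leps szug ovfsh ikaeg grg
Hunk 6: at line 3 remove [tsvc,nbjy,icafc] add [fuc] -> 12 lines: ajctk fxavl imqmi fuc muxwn xukdp hzpn leps szug ovfsh ikaeg grg
Final line 5: muxwn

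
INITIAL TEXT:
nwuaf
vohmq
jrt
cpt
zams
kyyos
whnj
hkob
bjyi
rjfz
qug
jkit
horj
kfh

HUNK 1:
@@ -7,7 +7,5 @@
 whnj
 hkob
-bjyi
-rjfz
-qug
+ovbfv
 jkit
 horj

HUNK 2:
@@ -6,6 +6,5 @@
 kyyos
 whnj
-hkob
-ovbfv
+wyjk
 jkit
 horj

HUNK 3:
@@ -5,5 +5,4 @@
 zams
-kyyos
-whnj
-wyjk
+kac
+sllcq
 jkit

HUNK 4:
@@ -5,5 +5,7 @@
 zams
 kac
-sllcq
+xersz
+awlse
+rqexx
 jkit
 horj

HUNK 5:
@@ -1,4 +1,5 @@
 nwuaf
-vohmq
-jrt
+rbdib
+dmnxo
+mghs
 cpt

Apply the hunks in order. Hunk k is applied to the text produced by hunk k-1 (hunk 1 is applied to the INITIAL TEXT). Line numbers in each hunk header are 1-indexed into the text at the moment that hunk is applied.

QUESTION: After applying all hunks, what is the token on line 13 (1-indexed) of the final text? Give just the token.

Answer: kfh

Derivation:
Hunk 1: at line 7 remove [bjyi,rjfz,qug] add [ovbfv] -> 12 lines: nwuaf vohmq jrt cpt zams kyyos whnj hkob ovbfv jkit horj kfh
Hunk 2: at line 6 remove [hkob,ovbfv] add [wyjk] -> 11 lines: nwuaf vohmq jrt cpt zams kyyos whnj wyjk jkit horj kfh
Hunk 3: at line 5 remove [kyyos,whnj,wyjk] add [kac,sllcq] -> 10 lines: nwuaf vohmq jrt cpt zams kac sllcq jkit horj kfh
Hunk 4: at line 5 remove [sllcq] add [xersz,awlse,rqexx] -> 12 lines: nwuaf vohmq jrt cpt zams kac xersz awlse rqexx jkit horj kfh
Hunk 5: at line 1 remove [vohmq,jrt] add [rbdib,dmnxo,mghs] -> 13 lines: nwuaf rbdib dmnxo mghs cpt zams kac xersz awlse rqexx jkit horj kfh
Final line 13: kfh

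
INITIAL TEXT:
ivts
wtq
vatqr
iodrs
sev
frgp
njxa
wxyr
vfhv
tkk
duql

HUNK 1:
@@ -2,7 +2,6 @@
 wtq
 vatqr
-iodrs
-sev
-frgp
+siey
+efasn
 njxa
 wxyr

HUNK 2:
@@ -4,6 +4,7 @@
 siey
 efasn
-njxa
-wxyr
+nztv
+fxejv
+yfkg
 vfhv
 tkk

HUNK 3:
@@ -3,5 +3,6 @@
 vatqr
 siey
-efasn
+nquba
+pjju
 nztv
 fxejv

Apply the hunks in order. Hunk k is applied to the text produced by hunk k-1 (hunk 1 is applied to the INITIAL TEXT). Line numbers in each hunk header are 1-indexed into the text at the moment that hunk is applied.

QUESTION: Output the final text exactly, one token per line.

Hunk 1: at line 2 remove [iodrs,sev,frgp] add [siey,efasn] -> 10 lines: ivts wtq vatqr siey efasn njxa wxyr vfhv tkk duql
Hunk 2: at line 4 remove [njxa,wxyr] add [nztv,fxejv,yfkg] -> 11 lines: ivts wtq vatqr siey efasn nztv fxejv yfkg vfhv tkk duql
Hunk 3: at line 3 remove [efasn] add [nquba,pjju] -> 12 lines: ivts wtq vatqr siey nquba pjju nztv fxejv yfkg vfhv tkk duql

Answer: ivts
wtq
vatqr
siey
nquba
pjju
nztv
fxejv
yfkg
vfhv
tkk
duql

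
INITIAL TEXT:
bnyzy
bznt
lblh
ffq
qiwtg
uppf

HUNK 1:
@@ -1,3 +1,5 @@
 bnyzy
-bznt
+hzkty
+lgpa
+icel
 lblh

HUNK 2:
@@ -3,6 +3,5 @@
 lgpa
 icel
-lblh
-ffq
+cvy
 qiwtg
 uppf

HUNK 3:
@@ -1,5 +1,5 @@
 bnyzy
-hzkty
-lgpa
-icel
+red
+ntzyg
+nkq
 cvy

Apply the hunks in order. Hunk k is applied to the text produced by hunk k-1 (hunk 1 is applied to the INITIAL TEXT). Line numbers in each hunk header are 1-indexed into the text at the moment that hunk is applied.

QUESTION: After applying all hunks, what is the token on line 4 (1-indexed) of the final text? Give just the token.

Hunk 1: at line 1 remove [bznt] add [hzkty,lgpa,icel] -> 8 lines: bnyzy hzkty lgpa icel lblh ffq qiwtg uppf
Hunk 2: at line 3 remove [lblh,ffq] add [cvy] -> 7 lines: bnyzy hzkty lgpa icel cvy qiwtg uppf
Hunk 3: at line 1 remove [hzkty,lgpa,icel] add [red,ntzyg,nkq] -> 7 lines: bnyzy red ntzyg nkq cvy qiwtg uppf
Final line 4: nkq

Answer: nkq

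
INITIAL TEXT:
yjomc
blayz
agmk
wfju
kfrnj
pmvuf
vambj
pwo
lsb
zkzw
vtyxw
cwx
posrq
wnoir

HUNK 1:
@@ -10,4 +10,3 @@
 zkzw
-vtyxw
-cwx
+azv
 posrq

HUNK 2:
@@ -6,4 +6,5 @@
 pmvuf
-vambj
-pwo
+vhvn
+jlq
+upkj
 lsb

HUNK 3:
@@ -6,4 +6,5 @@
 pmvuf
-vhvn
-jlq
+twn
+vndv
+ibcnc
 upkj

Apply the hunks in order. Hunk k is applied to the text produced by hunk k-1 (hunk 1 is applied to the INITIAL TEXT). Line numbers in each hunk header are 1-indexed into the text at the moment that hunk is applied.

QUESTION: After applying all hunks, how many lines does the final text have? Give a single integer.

Hunk 1: at line 10 remove [vtyxw,cwx] add [azv] -> 13 lines: yjomc blayz agmk wfju kfrnj pmvuf vambj pwo lsb zkzw azv posrq wnoir
Hunk 2: at line 6 remove [vambj,pwo] add [vhvn,jlq,upkj] -> 14 lines: yjomc blayz agmk wfju kfrnj pmvuf vhvn jlq upkj lsb zkzw azv posrq wnoir
Hunk 3: at line 6 remove [vhvn,jlq] add [twn,vndv,ibcnc] -> 15 lines: yjomc blayz agmk wfju kfrnj pmvuf twn vndv ibcnc upkj lsb zkzw azv posrq wnoir
Final line count: 15

Answer: 15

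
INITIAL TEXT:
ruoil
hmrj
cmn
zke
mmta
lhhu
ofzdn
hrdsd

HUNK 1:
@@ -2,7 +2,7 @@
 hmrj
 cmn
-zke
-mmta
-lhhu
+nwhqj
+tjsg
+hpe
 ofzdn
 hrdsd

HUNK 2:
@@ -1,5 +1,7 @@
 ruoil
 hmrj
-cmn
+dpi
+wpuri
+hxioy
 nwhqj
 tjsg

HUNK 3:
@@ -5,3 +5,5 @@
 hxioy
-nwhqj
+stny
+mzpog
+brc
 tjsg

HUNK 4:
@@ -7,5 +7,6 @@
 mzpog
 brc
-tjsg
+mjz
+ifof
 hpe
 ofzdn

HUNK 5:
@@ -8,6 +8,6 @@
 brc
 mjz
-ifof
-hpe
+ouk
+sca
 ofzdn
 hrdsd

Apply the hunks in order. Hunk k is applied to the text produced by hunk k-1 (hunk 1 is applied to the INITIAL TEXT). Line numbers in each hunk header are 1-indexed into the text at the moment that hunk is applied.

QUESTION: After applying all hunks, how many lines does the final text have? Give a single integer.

Answer: 13

Derivation:
Hunk 1: at line 2 remove [zke,mmta,lhhu] add [nwhqj,tjsg,hpe] -> 8 lines: ruoil hmrj cmn nwhqj tjsg hpe ofzdn hrdsd
Hunk 2: at line 1 remove [cmn] add [dpi,wpuri,hxioy] -> 10 lines: ruoil hmrj dpi wpuri hxioy nwhqj tjsg hpe ofzdn hrdsd
Hunk 3: at line 5 remove [nwhqj] add [stny,mzpog,brc] -> 12 lines: ruoil hmrj dpi wpuri hxioy stny mzpog brc tjsg hpe ofzdn hrdsd
Hunk 4: at line 7 remove [tjsg] add [mjz,ifof] -> 13 lines: ruoil hmrj dpi wpuri hxioy stny mzpog brc mjz ifof hpe ofzdn hrdsd
Hunk 5: at line 8 remove [ifof,hpe] add [ouk,sca] -> 13 lines: ruoil hmrj dpi wpuri hxioy stny mzpog brc mjz ouk sca ofzdn hrdsd
Final line count: 13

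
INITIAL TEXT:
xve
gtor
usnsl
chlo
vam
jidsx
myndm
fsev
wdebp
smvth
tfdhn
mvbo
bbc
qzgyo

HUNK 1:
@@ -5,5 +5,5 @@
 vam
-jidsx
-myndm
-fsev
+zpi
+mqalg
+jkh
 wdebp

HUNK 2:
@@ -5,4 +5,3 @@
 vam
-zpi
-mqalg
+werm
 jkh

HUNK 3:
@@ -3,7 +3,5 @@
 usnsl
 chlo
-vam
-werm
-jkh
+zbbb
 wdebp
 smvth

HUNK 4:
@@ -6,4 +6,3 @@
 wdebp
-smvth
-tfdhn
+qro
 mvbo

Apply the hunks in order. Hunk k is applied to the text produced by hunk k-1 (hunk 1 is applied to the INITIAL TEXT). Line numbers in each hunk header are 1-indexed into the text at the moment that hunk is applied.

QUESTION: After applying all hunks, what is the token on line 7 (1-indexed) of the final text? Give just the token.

Hunk 1: at line 5 remove [jidsx,myndm,fsev] add [zpi,mqalg,jkh] -> 14 lines: xve gtor usnsl chlo vam zpi mqalg jkh wdebp smvth tfdhn mvbo bbc qzgyo
Hunk 2: at line 5 remove [zpi,mqalg] add [werm] -> 13 lines: xve gtor usnsl chlo vam werm jkh wdebp smvth tfdhn mvbo bbc qzgyo
Hunk 3: at line 3 remove [vam,werm,jkh] add [zbbb] -> 11 lines: xve gtor usnsl chlo zbbb wdebp smvth tfdhn mvbo bbc qzgyo
Hunk 4: at line 6 remove [smvth,tfdhn] add [qro] -> 10 lines: xve gtor usnsl chlo zbbb wdebp qro mvbo bbc qzgyo
Final line 7: qro

Answer: qro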